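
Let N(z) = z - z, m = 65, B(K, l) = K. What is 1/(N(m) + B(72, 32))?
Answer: 1/72 ≈ 0.013889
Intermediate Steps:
N(z) = 0
1/(N(m) + B(72, 32)) = 1/(0 + 72) = 1/72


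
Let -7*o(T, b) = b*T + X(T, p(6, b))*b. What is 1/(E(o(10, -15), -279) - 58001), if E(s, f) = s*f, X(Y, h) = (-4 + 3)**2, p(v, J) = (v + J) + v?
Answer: -7/452042 ≈ -1.5485e-5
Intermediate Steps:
p(v, J) = J + 2*v (p(v, J) = (J + v) + v = J + 2*v)
X(Y, h) = 1 (X(Y, h) = (-1)**2 = 1)
o(T, b) = -b/7 - T*b/7 (o(T, b) = -(b*T + 1*b)/7 = -(T*b + b)/7 = -(b + T*b)/7 = -b/7 - T*b/7)
E(s, f) = f*s
1/(E(o(10, -15), -279) - 58001) = 1/(-(-279)*(-15)*(1 + 10)/7 - 58001) = 1/(-(-279)*(-15)*11/7 - 58001) = 1/(-279*165/7 - 58001) = 1/(-46035/7 - 58001) = 1/(-452042/7) = -7/452042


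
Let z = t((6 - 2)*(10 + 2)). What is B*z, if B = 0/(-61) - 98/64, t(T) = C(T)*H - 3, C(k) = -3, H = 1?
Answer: 147/16 ≈ 9.1875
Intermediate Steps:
t(T) = -6 (t(T) = -3*1 - 3 = -3 - 3 = -6)
B = -49/32 (B = 0*(-1/61) - 98*1/64 = 0 - 49/32 = -49/32 ≈ -1.5313)
z = -6
B*z = -49/32*(-6) = 147/16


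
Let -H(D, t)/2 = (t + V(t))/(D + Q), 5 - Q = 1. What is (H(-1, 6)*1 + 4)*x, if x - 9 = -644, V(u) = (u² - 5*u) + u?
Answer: 5080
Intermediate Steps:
Q = 4 (Q = 5 - 1*1 = 5 - 1 = 4)
V(u) = u² - 4*u
x = -635 (x = 9 - 644 = -635)
H(D, t) = -2*(t + t*(-4 + t))/(4 + D) (H(D, t) = -2*(t + t*(-4 + t))/(D + 4) = -2*(t + t*(-4 + t))/(4 + D))
(H(-1, 6)*1 + 4)*x = ((2*6*(3 - 1*6)/(4 - 1))*1 + 4)*(-635) = ((2*6*(3 - 6)/3)*1 + 4)*(-635) = ((2*6*(⅓)*(-3))*1 + 4)*(-635) = (-12*1 + 4)*(-635) = (-12 + 4)*(-635) = -8*(-635) = 5080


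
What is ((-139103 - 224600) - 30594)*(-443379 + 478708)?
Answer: -13930118713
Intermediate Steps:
((-139103 - 224600) - 30594)*(-443379 + 478708) = (-363703 - 30594)*35329 = -394297*35329 = -13930118713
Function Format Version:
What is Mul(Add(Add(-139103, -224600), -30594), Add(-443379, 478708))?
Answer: -13930118713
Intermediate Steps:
Mul(Add(Add(-139103, -224600), -30594), Add(-443379, 478708)) = Mul(Add(-363703, -30594), 35329) = Mul(-394297, 35329) = -13930118713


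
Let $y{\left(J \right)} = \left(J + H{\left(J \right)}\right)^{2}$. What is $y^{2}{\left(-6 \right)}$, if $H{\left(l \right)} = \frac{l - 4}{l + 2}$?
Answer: $\frac{2401}{16} \approx 150.06$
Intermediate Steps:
$H{\left(l \right)} = \frac{-4 + l}{2 + l}$
$y{\left(J \right)} = \left(J + \frac{-4 + J}{2 + J}\right)^{2}$
$y^{2}{\left(-6 \right)} = \left(\frac{\left(-4 - 6 - 6 \left(2 - 6\right)\right)^{2}}{\left(2 - 6\right)^{2}}\right)^{2} = \left(\frac{\left(-4 - 6 - -24\right)^{2}}{16}\right)^{2} = \left(\frac{\left(-4 - 6 + 24\right)^{2}}{16}\right)^{2} = \left(\frac{14^{2}}{16}\right)^{2} = \left(\frac{1}{16} \cdot 196\right)^{2} = \left(\frac{49}{4}\right)^{2} = \frac{2401}{16}$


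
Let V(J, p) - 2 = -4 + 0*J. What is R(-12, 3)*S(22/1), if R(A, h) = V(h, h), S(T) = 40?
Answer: -80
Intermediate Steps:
V(J, p) = -2 (V(J, p) = 2 + (-4 + 0*J) = 2 + (-4 + 0) = 2 - 4 = -2)
R(A, h) = -2
R(-12, 3)*S(22/1) = -2*40 = -80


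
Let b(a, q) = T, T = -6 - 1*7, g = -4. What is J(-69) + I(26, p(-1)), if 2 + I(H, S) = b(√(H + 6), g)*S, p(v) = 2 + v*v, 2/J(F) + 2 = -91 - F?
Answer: -493/12 ≈ -41.083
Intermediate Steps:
T = -13 (T = -6 - 7 = -13)
J(F) = 2/(-93 - F) (J(F) = 2/(-2 + (-91 - F)) = 2/(-93 - F))
b(a, q) = -13
p(v) = 2 + v²
I(H, S) = -2 - 13*S
J(-69) + I(26, p(-1)) = -2/(93 - 69) + (-2 - 13*(2 + (-1)²)) = -2/24 + (-2 - 13*(2 + 1)) = -2*1/24 + (-2 - 13*3) = -1/12 + (-2 - 39) = -1/12 - 41 = -493/12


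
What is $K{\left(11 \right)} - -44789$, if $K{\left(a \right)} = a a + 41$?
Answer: $44951$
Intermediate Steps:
$K{\left(a \right)} = 41 + a^{2}$ ($K{\left(a \right)} = a^{2} + 41 = 41 + a^{2}$)
$K{\left(11 \right)} - -44789 = \left(41 + 11^{2}\right) - -44789 = \left(41 + 121\right) + 44789 = 162 + 44789 = 44951$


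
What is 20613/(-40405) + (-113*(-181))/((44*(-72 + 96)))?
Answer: 804636137/42667680 ≈ 18.858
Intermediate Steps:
20613/(-40405) + (-113*(-181))/((44*(-72 + 96))) = 20613*(-1/40405) + 20453/((44*24)) = -20613/40405 + 20453/1056 = 804636137/42667680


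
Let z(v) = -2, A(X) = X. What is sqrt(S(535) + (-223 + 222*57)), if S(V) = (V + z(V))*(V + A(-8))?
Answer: sqrt(293322) ≈ 541.59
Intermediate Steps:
S(V) = (-8 + V)*(-2 + V) (S(V) = (V - 2)*(V - 8) = (-2 + V)*(-8 + V) = (-8 + V)*(-2 + V))
sqrt(S(535) + (-223 + 222*57)) = sqrt((16 + 535**2 - 10*535) + (-223 + 222*57)) = sqrt((16 + 286225 - 5350) + (-223 + 12654)) = sqrt(280891 + 12431) = sqrt(293322)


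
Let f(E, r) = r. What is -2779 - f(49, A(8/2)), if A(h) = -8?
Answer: -2771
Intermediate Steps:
-2779 - f(49, A(8/2)) = -2779 - 1*(-8) = -2779 + 8 = -2771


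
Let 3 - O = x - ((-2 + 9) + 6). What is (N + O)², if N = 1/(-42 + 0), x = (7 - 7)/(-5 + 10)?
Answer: 450241/1764 ≈ 255.24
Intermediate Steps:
x = 0 (x = 0/5 = 0*(⅕) = 0)
O = 16 (O = 3 - (0 - ((-2 + 9) + 6)) = 3 - (0 - (7 + 6)) = 3 - (0 - 1*13) = 3 - (0 - 13) = 3 - 1*(-13) = 3 + 13 = 16)
N = -1/42 (N = 1/(-42) = -1/42 ≈ -0.023810)
(N + O)² = (-1/42 + 16)² = (671/42)² = 450241/1764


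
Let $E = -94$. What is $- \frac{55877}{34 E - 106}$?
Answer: $\frac{55877}{3302} \approx 16.922$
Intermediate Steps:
$- \frac{55877}{34 E - 106} = - \frac{55877}{34 \left(-94\right) - 106} = - \frac{55877}{-3196 - 106} = - \frac{55877}{-3302} = \left(-55877\right) \left(- \frac{1}{3302}\right) = \frac{55877}{3302}$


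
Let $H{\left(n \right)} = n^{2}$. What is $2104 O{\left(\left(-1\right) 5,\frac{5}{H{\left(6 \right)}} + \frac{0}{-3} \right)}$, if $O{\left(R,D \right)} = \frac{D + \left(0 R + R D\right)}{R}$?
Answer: $\frac{2104}{9} \approx 233.78$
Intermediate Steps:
$O{\left(R,D \right)} = \frac{D + D R}{R}$ ($O{\left(R,D \right)} = \frac{D + \left(0 + D R\right)}{R} = \frac{D + D R}{R}$)
$2104 O{\left(\left(-1\right) 5,\frac{5}{H{\left(6 \right)}} + \frac{0}{-3} \right)} = 2104 \left(\left(\frac{5}{6^{2}} + \frac{0}{-3}\right) + \frac{\frac{5}{6^{2}} + \frac{0}{-3}}{\left(-1\right) 5}\right) = 2104 \left(\left(\frac{5}{36} + 0 \left(- \frac{1}{3}\right)\right) + \frac{\frac{5}{36} + 0 \left(- \frac{1}{3}\right)}{-5}\right) = 2104 \left(\left(5 \cdot \frac{1}{36} + 0\right) + \left(5 \cdot \frac{1}{36} + 0\right) \left(- \frac{1}{5}\right)\right) = 2104 \left(\left(\frac{5}{36} + 0\right) + \left(\frac{5}{36} + 0\right) \left(- \frac{1}{5}\right)\right) = 2104 \left(\frac{5}{36} + \frac{5}{36} \left(- \frac{1}{5}\right)\right) = 2104 \left(\frac{5}{36} - \frac{1}{36}\right) = 2104 \cdot \frac{1}{9} = \frac{2104}{9}$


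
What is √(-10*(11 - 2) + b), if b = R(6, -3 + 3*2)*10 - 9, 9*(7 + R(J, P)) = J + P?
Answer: I*√159 ≈ 12.61*I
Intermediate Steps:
R(J, P) = -7 + J/9 + P/9 (R(J, P) = -7 + (J + P)/9 = -7 + (J/9 + P/9) = -7 + J/9 + P/9)
b = -69 (b = (-7 + (⅑)*6 + (-3 + 3*2)/9)*10 - 9 = (-7 + ⅔ + (-3 + 6)/9)*10 - 9 = (-7 + ⅔ + (⅑)*3)*10 - 9 = (-7 + ⅔ + ⅓)*10 - 9 = -6*10 - 9 = -60 - 9 = -69)
√(-10*(11 - 2) + b) = √(-10*(11 - 2) - 69) = √(-10*9 - 69) = √(-90 - 69) = √(-159) = I*√159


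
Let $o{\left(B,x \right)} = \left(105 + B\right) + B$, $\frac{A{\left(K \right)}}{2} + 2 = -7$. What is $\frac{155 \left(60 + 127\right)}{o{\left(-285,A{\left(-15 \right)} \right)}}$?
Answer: $- \frac{187}{3} \approx -62.333$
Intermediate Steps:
$A{\left(K \right)} = -18$ ($A{\left(K \right)} = -4 + 2 \left(-7\right) = -4 - 14 = -18$)
$o{\left(B,x \right)} = 105 + 2 B$
$\frac{155 \left(60 + 127\right)}{o{\left(-285,A{\left(-15 \right)} \right)}} = \frac{155 \left(60 + 127\right)}{105 + 2 \left(-285\right)} = \frac{155 \cdot 187}{105 - 570} = \frac{28985}{-465} = 28985 \left(- \frac{1}{465}\right) = - \frac{187}{3}$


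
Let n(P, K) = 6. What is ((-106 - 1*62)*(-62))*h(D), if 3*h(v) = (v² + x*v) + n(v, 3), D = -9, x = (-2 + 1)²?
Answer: 270816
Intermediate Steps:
x = 1 (x = (-1)² = 1)
h(v) = 2 + v/3 + v²/3 (h(v) = ((v² + 1*v) + 6)/3 = ((v² + v) + 6)/3 = ((v + v²) + 6)/3 = (6 + v + v²)/3 = 2 + v/3 + v²/3)
((-106 - 1*62)*(-62))*h(D) = ((-106 - 1*62)*(-62))*(2 + (⅓)*(-9) + (⅓)*(-9)²) = ((-106 - 62)*(-62))*(2 - 3 + (⅓)*81) = (-168*(-62))*(2 - 3 + 27) = 10416*26 = 270816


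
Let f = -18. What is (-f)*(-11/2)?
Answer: -99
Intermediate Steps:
(-f)*(-11/2) = (-1*(-18))*(-11/2) = 18*(-11*½) = 18*(-11/2) = -99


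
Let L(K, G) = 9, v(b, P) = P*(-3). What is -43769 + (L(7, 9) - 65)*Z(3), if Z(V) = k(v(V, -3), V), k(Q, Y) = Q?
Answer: -44273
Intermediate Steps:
v(b, P) = -3*P
Z(V) = 9 (Z(V) = -3*(-3) = 9)
-43769 + (L(7, 9) - 65)*Z(3) = -43769 + (9 - 65)*9 = -43769 - 56*9 = -43769 - 504 = -44273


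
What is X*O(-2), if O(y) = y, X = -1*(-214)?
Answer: -428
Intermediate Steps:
X = 214
X*O(-2) = 214*(-2) = -428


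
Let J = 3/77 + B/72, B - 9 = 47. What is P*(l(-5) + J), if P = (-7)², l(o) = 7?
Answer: 37919/99 ≈ 383.02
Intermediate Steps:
B = 56 (B = 9 + 47 = 56)
P = 49
J = 566/693 (J = 3/77 + 56/72 = 3*(1/77) + 56*(1/72) = 3/77 + 7/9 = 566/693 ≈ 0.81674)
P*(l(-5) + J) = 49*(7 + 566/693) = 49*(5417/693) = 37919/99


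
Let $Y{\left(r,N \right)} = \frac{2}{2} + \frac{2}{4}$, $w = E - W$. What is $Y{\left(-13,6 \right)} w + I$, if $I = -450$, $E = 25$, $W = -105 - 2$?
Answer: $-252$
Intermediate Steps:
$W = -107$
$w = 132$ ($w = 25 - -107 = 25 + 107 = 132$)
$Y{\left(r,N \right)} = \frac{3}{2}$ ($Y{\left(r,N \right)} = 2 \cdot \frac{1}{2} + 2 \cdot \frac{1}{4} = 1 + \frac{1}{2} = \frac{3}{2}$)
$Y{\left(-13,6 \right)} w + I = \frac{3}{2} \cdot 132 - 450 = 198 - 450 = -252$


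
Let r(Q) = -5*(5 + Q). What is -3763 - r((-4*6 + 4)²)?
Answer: -1738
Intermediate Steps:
r(Q) = -25 - 5*Q
-3763 - r((-4*6 + 4)²) = -3763 - (-25 - 5*(-4*6 + 4)²) = -3763 - (-25 - 5*(-24 + 4)²) = -3763 - (-25 - 5*(-20)²) = -3763 - (-25 - 5*400) = -3763 - (-25 - 2000) = -3763 - 1*(-2025) = -3763 + 2025 = -1738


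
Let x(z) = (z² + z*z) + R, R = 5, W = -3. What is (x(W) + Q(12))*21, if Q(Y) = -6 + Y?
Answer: 609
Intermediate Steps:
x(z) = 5 + 2*z² (x(z) = (z² + z*z) + 5 = (z² + z²) + 5 = 2*z² + 5 = 5 + 2*z²)
(x(W) + Q(12))*21 = ((5 + 2*(-3)²) + (-6 + 12))*21 = ((5 + 2*9) + 6)*21 = ((5 + 18) + 6)*21 = (23 + 6)*21 = 29*21 = 609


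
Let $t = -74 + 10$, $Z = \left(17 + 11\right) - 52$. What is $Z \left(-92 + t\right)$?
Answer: $3744$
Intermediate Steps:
$Z = -24$ ($Z = 28 - 52 = -24$)
$t = -64$
$Z \left(-92 + t\right) = - 24 \left(-92 - 64\right) = \left(-24\right) \left(-156\right) = 3744$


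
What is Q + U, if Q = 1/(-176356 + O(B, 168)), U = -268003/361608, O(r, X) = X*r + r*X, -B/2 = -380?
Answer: -5293236851/7142119608 ≈ -0.74113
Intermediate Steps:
B = 760 (B = -2*(-380) = 760)
O(r, X) = 2*X*r (O(r, X) = X*r + X*r = 2*X*r)
U = -268003/361608 (U = -268003*1/361608 = -268003/361608 ≈ -0.74114)
Q = 1/79004 (Q = 1/(-176356 + 2*168*760) = 1/(-176356 + 255360) = 1/79004 ≈ 1.2658e-5)
Q + U = 1/79004 - 268003/361608 = -5293236851/7142119608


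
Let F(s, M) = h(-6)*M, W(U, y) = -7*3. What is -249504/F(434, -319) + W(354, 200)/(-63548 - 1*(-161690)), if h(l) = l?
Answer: -123671019/948706 ≈ -130.36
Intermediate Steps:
W(U, y) = -21
F(s, M) = -6*M
-249504/F(434, -319) + W(354, 200)/(-63548 - 1*(-161690)) = -249504/((-6*(-319))) - 21/(-63548 - 1*(-161690)) = -249504/1914 - 21/(-63548 + 161690) = -249504*1/1914 - 21/98142 = -41584/319 - 21*1/98142 = -41584/319 - 7/32714 = -123671019/948706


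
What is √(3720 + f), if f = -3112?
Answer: 4*√38 ≈ 24.658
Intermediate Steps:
√(3720 + f) = √(3720 - 3112) = √608 = 4*√38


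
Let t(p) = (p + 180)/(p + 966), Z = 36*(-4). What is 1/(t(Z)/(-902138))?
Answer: -61796453/3 ≈ -2.0599e+7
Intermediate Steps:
Z = -144
t(p) = (180 + p)/(966 + p)
1/(t(Z)/(-902138)) = 1/(((180 - 144)/(966 - 144))/(-902138)) = 1/((36/822)*(-1/902138)) = 1/(((1/822)*36)*(-1/902138)) = 1/((6/137)*(-1/902138)) = 1/(-3/61796453) = -61796453/3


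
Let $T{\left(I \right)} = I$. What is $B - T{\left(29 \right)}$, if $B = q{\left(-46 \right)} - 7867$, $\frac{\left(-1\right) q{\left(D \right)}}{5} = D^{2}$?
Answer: $-18476$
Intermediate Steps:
$q{\left(D \right)} = - 5 D^{2}$
$B = -18447$ ($B = - 5 \left(-46\right)^{2} - 7867 = \left(-5\right) 2116 - 7867 = -10580 - 7867 = -18447$)
$B - T{\left(29 \right)} = -18447 - 29 = -18476$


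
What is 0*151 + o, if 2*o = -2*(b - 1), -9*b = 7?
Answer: 16/9 ≈ 1.7778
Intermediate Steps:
b = -7/9 (b = -⅑*7 = -7/9 ≈ -0.77778)
o = 16/9 (o = (-2*(-7/9 - 1))/2 = (-2*(-16/9))/2 = (½)*(32/9) = 16/9 ≈ 1.7778)
0*151 + o = 0*151 + 16/9 = 0 + 16/9 = 16/9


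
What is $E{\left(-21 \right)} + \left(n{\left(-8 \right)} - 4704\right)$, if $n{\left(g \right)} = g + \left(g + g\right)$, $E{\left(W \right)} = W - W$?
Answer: $-4728$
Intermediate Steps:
$E{\left(W \right)} = 0$
$n{\left(g \right)} = 3 g$ ($n{\left(g \right)} = g + 2 g = 3 g$)
$E{\left(-21 \right)} + \left(n{\left(-8 \right)} - 4704\right) = 0 + \left(3 \left(-8\right) - 4704\right) = 0 - 4728 = -4728$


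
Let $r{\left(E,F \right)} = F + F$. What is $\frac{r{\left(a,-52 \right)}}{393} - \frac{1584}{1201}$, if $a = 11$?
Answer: $- \frac{747416}{471993} \approx -1.5835$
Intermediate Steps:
$r{\left(E,F \right)} = 2 F$
$\frac{r{\left(a,-52 \right)}}{393} - \frac{1584}{1201} = \frac{2 \left(-52\right)}{393} - \frac{1584}{1201} = \left(-104\right) \frac{1}{393} - \frac{1584}{1201} = - \frac{104}{393} - \frac{1584}{1201} = - \frac{747416}{471993}$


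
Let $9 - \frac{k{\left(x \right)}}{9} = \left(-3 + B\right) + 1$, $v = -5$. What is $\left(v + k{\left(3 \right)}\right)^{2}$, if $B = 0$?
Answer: $8836$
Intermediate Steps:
$k{\left(x \right)} = 99$ ($k{\left(x \right)} = 81 - 9 \left(\left(-3 + 0\right) + 1\right) = 81 - 9 \left(-3 + 1\right) = 81 - -18 = 81 + 18 = 99$)
$\left(v + k{\left(3 \right)}\right)^{2} = \left(-5 + 99\right)^{2} = 94^{2} = 8836$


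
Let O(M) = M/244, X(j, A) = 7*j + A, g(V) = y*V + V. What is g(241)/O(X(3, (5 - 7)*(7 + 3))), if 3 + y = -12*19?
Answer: -13524920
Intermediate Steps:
y = -231 (y = -3 - 12*19 = -3 - 228 = -231)
g(V) = -230*V (g(V) = -231*V + V = -230*V)
X(j, A) = A + 7*j
O(M) = M/244 (O(M) = M*(1/244) = M/244)
g(241)/O(X(3, (5 - 7)*(7 + 3))) = (-230*241)/((((5 - 7)*(7 + 3) + 7*3)/244)) = -55430*244/(-2*10 + 21) = -55430*244/(-20 + 21) = -55430/((1/244)*1) = -55430/1/244 = -55430*244 = -13524920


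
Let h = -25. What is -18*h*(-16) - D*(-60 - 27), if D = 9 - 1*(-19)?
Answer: -4764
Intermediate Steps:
D = 28 (D = 9 + 19 = 28)
-18*h*(-16) - D*(-60 - 27) = -18*(-25)*(-16) - 28*(-60 - 27) = 450*(-16) - 28*(-87) = -7200 - 1*(-2436) = -7200 + 2436 = -4764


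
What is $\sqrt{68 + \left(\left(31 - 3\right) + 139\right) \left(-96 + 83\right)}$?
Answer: $i \sqrt{2103} \approx 45.858 i$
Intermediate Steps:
$\sqrt{68 + \left(\left(31 - 3\right) + 139\right) \left(-96 + 83\right)} = \sqrt{68 + \left(28 + 139\right) \left(-13\right)} = \sqrt{68 + 167 \left(-13\right)} = \sqrt{68 - 2171} = \sqrt{-2103} = i \sqrt{2103}$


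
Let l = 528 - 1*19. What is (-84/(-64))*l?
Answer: 10689/16 ≈ 668.06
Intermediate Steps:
l = 509 (l = 528 - 19 = 509)
(-84/(-64))*l = -84/(-64)*509 = -84*(-1/64)*509 = (21/16)*509 = 10689/16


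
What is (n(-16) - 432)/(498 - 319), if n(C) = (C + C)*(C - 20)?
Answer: 720/179 ≈ 4.0223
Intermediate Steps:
n(C) = 2*C*(-20 + C) (n(C) = (2*C)*(-20 + C) = 2*C*(-20 + C))
(n(-16) - 432)/(498 - 319) = (2*(-16)*(-20 - 16) - 432)/(498 - 319) = (2*(-16)*(-36) - 432)/179 = (1152 - 432)*(1/179) = 720*(1/179) = 720/179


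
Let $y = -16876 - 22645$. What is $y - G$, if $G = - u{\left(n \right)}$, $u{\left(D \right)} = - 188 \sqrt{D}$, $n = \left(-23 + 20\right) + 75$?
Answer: $-39521 - 1128 \sqrt{2} \approx -41116.0$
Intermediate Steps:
$n = 72$ ($n = -3 + 75 = 72$)
$G = 1128 \sqrt{2}$ ($G = - \left(-188\right) \sqrt{72} = - \left(-188\right) 6 \sqrt{2} = - \left(-1128\right) \sqrt{2} = 1128 \sqrt{2} \approx 1595.2$)
$y = -39521$
$y - G = -39521 - 1128 \sqrt{2}$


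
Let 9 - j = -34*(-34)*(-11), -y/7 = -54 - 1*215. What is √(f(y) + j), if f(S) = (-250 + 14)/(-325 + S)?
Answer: √7721959803/779 ≈ 112.80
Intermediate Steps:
y = 1883 (y = -7*(-54 - 1*215) = -7*(-54 - 215) = -7*(-269) = 1883)
j = 12725 (j = 9 - (-34*(-34))*(-11) = 9 - 1156*(-11) = 9 - 1*(-12716) = 9 + 12716 = 12725)
f(S) = -236/(-325 + S)
√(f(y) + j) = √(-236/(-325 + 1883) + 12725) = √(-236/1558 + 12725) = √(-236*1/1558 + 12725) = √(-118/779 + 12725) = √(9912657/779) = √7721959803/779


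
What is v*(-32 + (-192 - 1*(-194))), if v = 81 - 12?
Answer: -2070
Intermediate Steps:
v = 69
v*(-32 + (-192 - 1*(-194))) = 69*(-32 + (-192 - 1*(-194))) = 69*(-32 + (-192 + 194)) = 69*(-32 + 2) = 69*(-30) = -2070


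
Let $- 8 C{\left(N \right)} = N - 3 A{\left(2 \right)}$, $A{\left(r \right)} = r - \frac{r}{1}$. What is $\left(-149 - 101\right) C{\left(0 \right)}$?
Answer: $0$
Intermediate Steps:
$A{\left(r \right)} = 0$ ($A{\left(r \right)} = r - r 1 = r - r = 0$)
$C{\left(N \right)} = - \frac{N}{8}$ ($C{\left(N \right)} = - \frac{N - 0}{8} = - \frac{N + 0}{8} = - \frac{N}{8}$)
$\left(-149 - 101\right) C{\left(0 \right)} = \left(-149 - 101\right) \left(\left(- \frac{1}{8}\right) 0\right) = \left(-250\right) 0 = 0$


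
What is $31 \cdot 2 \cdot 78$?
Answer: $4836$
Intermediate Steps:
$31 \cdot 2 \cdot 78 = 62 \cdot 78 = 4836$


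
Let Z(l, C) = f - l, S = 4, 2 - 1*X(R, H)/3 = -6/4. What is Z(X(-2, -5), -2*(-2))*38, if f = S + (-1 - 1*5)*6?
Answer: -1615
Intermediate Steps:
X(R, H) = 21/2 (X(R, H) = 6 - (-18)/4 = 6 - 3*(-3/2) = 6 + 9/2 = 21/2)
f = -32 (f = 4 + (-1 - 1*5)*6 = 4 + (-1 - 5)*6 = 4 - 6*6 = 4 - 36 = -32)
Z(l, C) = -32 - l
Z(X(-2, -5), -2*(-2))*38 = (-32 - 1*21/2)*38 = (-32 - 21/2)*38 = -85/2*38 = -1615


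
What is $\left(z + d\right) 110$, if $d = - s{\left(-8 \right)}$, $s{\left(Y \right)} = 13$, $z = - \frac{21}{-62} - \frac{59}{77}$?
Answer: $- \frac{320515}{217} \approx -1477.0$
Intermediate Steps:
$z = - \frac{2041}{4774}$ ($z = \left(-21\right) \left(- \frac{1}{62}\right) - \frac{59}{77} = \frac{21}{62} - \frac{59}{77} = - \frac{2041}{4774} \approx -0.42752$)
$d = -13$ ($d = \left(-1\right) 13 = -13$)
$\left(z + d\right) 110 = \left(- \frac{2041}{4774} - 13\right) 110 = \left(- \frac{64103}{4774}\right) 110 = - \frac{320515}{217}$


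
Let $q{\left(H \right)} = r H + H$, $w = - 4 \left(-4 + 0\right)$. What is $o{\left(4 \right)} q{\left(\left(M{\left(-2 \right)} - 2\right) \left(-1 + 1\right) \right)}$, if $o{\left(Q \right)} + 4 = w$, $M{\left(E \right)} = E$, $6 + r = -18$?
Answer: $0$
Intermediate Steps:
$r = -24$ ($r = -6 - 18 = -24$)
$w = 16$ ($w = \left(-4\right) \left(-4\right) = 16$)
$o{\left(Q \right)} = 12$ ($o{\left(Q \right)} = -4 + 16 = 12$)
$q{\left(H \right)} = - 23 H$ ($q{\left(H \right)} = - 24 H + H = - 23 H$)
$o{\left(4 \right)} q{\left(\left(M{\left(-2 \right)} - 2\right) \left(-1 + 1\right) \right)} = 12 \left(- 23 \left(-2 - 2\right) \left(-1 + 1\right)\right) = 12 \left(- 23 \left(\left(-4\right) 0\right)\right) = 12 \left(\left(-23\right) 0\right) = 12 \cdot 0 = 0$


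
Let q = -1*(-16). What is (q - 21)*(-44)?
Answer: 220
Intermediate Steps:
q = 16
(q - 21)*(-44) = (16 - 21)*(-44) = -5*(-44) = 220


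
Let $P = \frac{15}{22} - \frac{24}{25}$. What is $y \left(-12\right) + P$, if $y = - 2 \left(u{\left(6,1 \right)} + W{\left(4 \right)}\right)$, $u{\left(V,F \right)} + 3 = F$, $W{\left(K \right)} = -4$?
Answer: $- \frac{79353}{550} \approx -144.28$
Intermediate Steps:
$u{\left(V,F \right)} = -3 + F$
$P = - \frac{153}{550}$ ($P = 15 \cdot \frac{1}{22} - \frac{24}{25} = \frac{15}{22} - \frac{24}{25} = - \frac{153}{550} \approx -0.27818$)
$y = 12$ ($y = - 2 \left(\left(-3 + 1\right) - 4\right) = - 2 \left(-2 - 4\right) = \left(-2\right) \left(-6\right) = 12$)
$y \left(-12\right) + P = 12 \left(-12\right) - \frac{153}{550} = -144 - \frac{153}{550} = - \frac{79353}{550}$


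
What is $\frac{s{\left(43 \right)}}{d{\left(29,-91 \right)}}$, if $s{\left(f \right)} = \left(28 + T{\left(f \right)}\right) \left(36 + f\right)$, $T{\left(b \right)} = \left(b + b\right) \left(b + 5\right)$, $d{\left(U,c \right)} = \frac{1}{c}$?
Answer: $-29877484$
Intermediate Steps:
$T{\left(b \right)} = 2 b \left(5 + b\right)$
$s{\left(f \right)} = \left(28 + 2 f \left(5 + f\right)\right) \left(36 + f\right)$
$\frac{s{\left(43 \right)}}{d{\left(29,-91 \right)}} = \frac{1008 + 2 \cdot 43^{3} + 82 \cdot 43^{2} + 388 \cdot 43}{\frac{1}{-91}} = \frac{1008 + 2 \cdot 79507 + 82 \cdot 1849 + 16684}{- \frac{1}{91}} = \left(1008 + 159014 + 151618 + 16684\right) \left(-91\right) = 328324 \left(-91\right) = -29877484$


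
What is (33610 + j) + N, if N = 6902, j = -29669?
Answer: 10843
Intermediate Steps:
(33610 + j) + N = (33610 - 29669) + 6902 = 3941 + 6902 = 10843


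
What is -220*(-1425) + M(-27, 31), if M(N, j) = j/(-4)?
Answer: 1253969/4 ≈ 3.1349e+5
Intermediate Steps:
M(N, j) = -j/4 (M(N, j) = j*(-¼) = -j/4)
-220*(-1425) + M(-27, 31) = -220*(-1425) - ¼*31 = 313500 - 31/4 = 1253969/4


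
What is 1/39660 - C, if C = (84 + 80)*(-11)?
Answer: 71546641/39660 ≈ 1804.0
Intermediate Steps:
C = -1804 (C = 164*(-11) = -1804)
1/39660 - C = 1/39660 - 1*(-1804) = 1/39660 + 1804 = 71546641/39660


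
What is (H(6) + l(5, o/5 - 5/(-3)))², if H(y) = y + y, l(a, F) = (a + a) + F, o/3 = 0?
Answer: 5041/9 ≈ 560.11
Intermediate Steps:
o = 0 (o = 3*0 = 0)
l(a, F) = F + 2*a (l(a, F) = 2*a + F = F + 2*a)
H(y) = 2*y
(H(6) + l(5, o/5 - 5/(-3)))² = (2*6 + ((0/5 - 5/(-3)) + 2*5))² = (12 + ((0*(⅕) - 5*(-⅓)) + 10))² = (12 + ((0 + 5/3) + 10))² = (12 + (5/3 + 10))² = (12 + 35/3)² = (71/3)² = 5041/9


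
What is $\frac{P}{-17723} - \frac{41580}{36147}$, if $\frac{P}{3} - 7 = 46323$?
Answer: $- \frac{1920331290}{213544427} \approx -8.9927$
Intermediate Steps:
$P = 138990$ ($P = 21 + 3 \cdot 46323 = 21 + 138969 = 138990$)
$\frac{P}{-17723} - \frac{41580}{36147} = \frac{138990}{-17723} - \frac{41580}{36147} = 138990 \left(- \frac{1}{17723}\right) - \frac{13860}{12049} = - \frac{138990}{17723} - \frac{13860}{12049} = - \frac{1920331290}{213544427}$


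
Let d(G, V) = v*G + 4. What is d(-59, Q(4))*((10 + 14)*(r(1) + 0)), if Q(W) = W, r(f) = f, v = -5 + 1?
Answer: 5760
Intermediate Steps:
v = -4
d(G, V) = 4 - 4*G (d(G, V) = -4*G + 4 = 4 - 4*G)
d(-59, Q(4))*((10 + 14)*(r(1) + 0)) = (4 - 4*(-59))*((10 + 14)*(1 + 0)) = (4 + 236)*(24*1) = 240*24 = 5760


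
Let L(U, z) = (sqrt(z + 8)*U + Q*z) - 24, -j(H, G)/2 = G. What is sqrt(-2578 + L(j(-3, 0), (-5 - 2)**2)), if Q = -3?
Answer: I*sqrt(2749) ≈ 52.431*I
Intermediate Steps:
j(H, G) = -2*G
L(U, z) = -24 - 3*z + U*sqrt(8 + z) (L(U, z) = (sqrt(z + 8)*U - 3*z) - 24 = (sqrt(8 + z)*U - 3*z) - 24 = (U*sqrt(8 + z) - 3*z) - 24 = (-3*z + U*sqrt(8 + z)) - 24 = -24 - 3*z + U*sqrt(8 + z))
sqrt(-2578 + L(j(-3, 0), (-5 - 2)**2)) = sqrt(-2578 + (-24 - 3*(-5 - 2)**2 + (-2*0)*sqrt(8 + (-5 - 2)**2))) = sqrt(-2578 + (-24 - 3*(-7)**2 + 0*sqrt(8 + (-7)**2))) = sqrt(-2578 + (-24 - 3*49 + 0*sqrt(8 + 49))) = sqrt(-2578 + (-24 - 147 + 0*sqrt(57))) = sqrt(-2578 + (-24 - 147 + 0)) = sqrt(-2578 - 171) = sqrt(-2749) = I*sqrt(2749)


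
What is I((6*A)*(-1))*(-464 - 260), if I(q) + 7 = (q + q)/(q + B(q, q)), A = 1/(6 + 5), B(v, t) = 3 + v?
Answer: 38372/7 ≈ 5481.7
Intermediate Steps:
A = 1/11 ≈ 0.090909
I(q) = -7 + 2*q/(3 + 2*q) (I(q) = -7 + (q + q)/(q + (3 + q)) = -7 + (2*q)/(3 + 2*q) = -7 + 2*q/(3 + 2*q))
I((6*A)*(-1))*(-464 - 260) = (3*(-7 - 4*6*(1/11)*(-1))/(3 + 2*((6*(1/11))*(-1))))*(-464 - 260) = (3*(-7 - 24*(-1)/11)/(3 + 2*((6/11)*(-1))))*(-724) = (3*(-7 - 4*(-6/11))/(3 + 2*(-6/11)))*(-724) = (3*(-7 + 24/11)/(3 - 12/11))*(-724) = (3*(-53/11)/(21/11))*(-724) = (3*(11/21)*(-53/11))*(-724) = -53/7*(-724) = 38372/7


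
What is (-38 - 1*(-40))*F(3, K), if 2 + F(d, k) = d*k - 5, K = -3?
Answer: -32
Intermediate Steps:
F(d, k) = -7 + d*k (F(d, k) = -2 + (d*k - 5) = -2 + (-5 + d*k) = -7 + d*k)
(-38 - 1*(-40))*F(3, K) = (-38 - 1*(-40))*(-7 + 3*(-3)) = (-38 + 40)*(-7 - 9) = 2*(-16) = -32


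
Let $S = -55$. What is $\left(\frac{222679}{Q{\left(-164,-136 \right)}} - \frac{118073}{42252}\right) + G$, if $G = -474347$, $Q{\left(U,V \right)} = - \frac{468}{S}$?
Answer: $- \frac{369261985709}{823914} \approx -4.4818 \cdot 10^{5}$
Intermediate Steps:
$Q{\left(U,V \right)} = \frac{468}{55}$ ($Q{\left(U,V \right)} = - \frac{468}{-55} = \left(-468\right) \left(- \frac{1}{55}\right) = \frac{468}{55}$)
$\left(\frac{222679}{Q{\left(-164,-136 \right)}} - \frac{118073}{42252}\right) + G = \left(\frac{222679}{\frac{468}{55}} - \frac{118073}{42252}\right) - 474347 = \left(222679 \cdot \frac{55}{468} - \frac{118073}{42252}\right) - 474347 = \left(\frac{12247345}{468} - \frac{118073}{42252}\right) - 474347 = \frac{21559148449}{823914} - 474347 = - \frac{369261985709}{823914}$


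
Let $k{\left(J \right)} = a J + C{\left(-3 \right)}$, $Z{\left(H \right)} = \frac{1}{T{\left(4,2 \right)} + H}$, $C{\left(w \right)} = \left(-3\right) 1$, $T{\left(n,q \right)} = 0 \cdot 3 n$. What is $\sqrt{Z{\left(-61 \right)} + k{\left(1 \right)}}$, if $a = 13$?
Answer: $\frac{\sqrt{37149}}{61} \approx 3.1597$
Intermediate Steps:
$T{\left(n,q \right)} = 0$ ($T{\left(n,q \right)} = 0 n = 0$)
$C{\left(w \right)} = -3$
$Z{\left(H \right)} = \frac{1}{H}$ ($Z{\left(H \right)} = \frac{1}{0 + H} = \frac{1}{H}$)
$k{\left(J \right)} = -3 + 13 J$ ($k{\left(J \right)} = 13 J - 3 = -3 + 13 J$)
$\sqrt{Z{\left(-61 \right)} + k{\left(1 \right)}} = \sqrt{\frac{1}{-61} + \left(-3 + 13 \cdot 1\right)} = \sqrt{- \frac{1}{61} + \left(-3 + 13\right)} = \sqrt{- \frac{1}{61} + 10} = \sqrt{\frac{609}{61}} = \frac{\sqrt{37149}}{61}$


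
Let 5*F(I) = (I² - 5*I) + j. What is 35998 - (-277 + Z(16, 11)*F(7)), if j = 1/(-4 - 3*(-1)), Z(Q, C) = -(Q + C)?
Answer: 181726/5 ≈ 36345.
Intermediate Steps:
Z(Q, C) = -C - Q (Z(Q, C) = -(C + Q) = -C - Q)
j = -1 (j = 1/(-4 + 3) = 1/(-1) = -1)
F(I) = -⅕ - I + I²/5 (F(I) = ((I² - 5*I) - 1)/5 = (-1 + I² - 5*I)/5 = -⅕ - I + I²/5)
35998 - (-277 + Z(16, 11)*F(7)) = 35998 - (-277 + (-1*11 - 1*16)*(-⅕ - 1*7 + (⅕)*7²)) = 35998 - (-277 + (-11 - 16)*(-⅕ - 7 + (⅕)*49)) = 35998 - (-277 - 27*(-⅕ - 7 + 49/5)) = 35998 - (-277 - 27*13/5) = 35998 - (-277 - 351/5) = 35998 - 1*(-1736/5) = 35998 + 1736/5 = 181726/5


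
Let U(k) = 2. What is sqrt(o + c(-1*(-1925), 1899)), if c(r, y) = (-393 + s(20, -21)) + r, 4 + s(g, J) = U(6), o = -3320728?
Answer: I*sqrt(3319198) ≈ 1821.9*I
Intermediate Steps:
s(g, J) = -2 (s(g, J) = -4 + 2 = -2)
c(r, y) = -395 + r (c(r, y) = (-393 - 2) + r = -395 + r)
sqrt(o + c(-1*(-1925), 1899)) = sqrt(-3320728 + (-395 - 1*(-1925))) = sqrt(-3320728 + (-395 + 1925)) = sqrt(-3320728 + 1530) = sqrt(-3319198) = I*sqrt(3319198)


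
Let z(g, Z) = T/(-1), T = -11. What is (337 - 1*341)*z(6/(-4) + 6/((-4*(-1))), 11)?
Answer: -44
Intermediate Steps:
z(g, Z) = 11 (z(g, Z) = -11/(-1) = -11*(-1) = 11)
(337 - 1*341)*z(6/(-4) + 6/((-4*(-1))), 11) = (337 - 1*341)*11 = (337 - 341)*11 = -4*11 = -44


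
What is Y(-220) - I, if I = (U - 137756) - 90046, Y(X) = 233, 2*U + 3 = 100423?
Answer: 177825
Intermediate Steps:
U = 50210 (U = -3/2 + (1/2)*100423 = -3/2 + 100423/2 = 50210)
I = -177592 (I = (50210 - 137756) - 90046 = -87546 - 90046 = -177592)
Y(-220) - I = 233 - 1*(-177592) = 233 + 177592 = 177825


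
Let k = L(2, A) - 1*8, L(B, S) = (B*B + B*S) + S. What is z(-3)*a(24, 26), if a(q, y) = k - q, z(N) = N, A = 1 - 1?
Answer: 84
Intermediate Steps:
A = 0
L(B, S) = S + B**2 + B*S (L(B, S) = (B**2 + B*S) + S = S + B**2 + B*S)
k = -4 (k = (0 + 2**2 + 2*0) - 1*8 = (0 + 4 + 0) - 8 = 4 - 8 = -4)
a(q, y) = -4 - q
z(-3)*a(24, 26) = -3*(-4 - 1*24) = -3*(-4 - 24) = -3*(-28) = 84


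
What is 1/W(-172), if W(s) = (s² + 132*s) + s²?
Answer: 1/36464 ≈ 2.7424e-5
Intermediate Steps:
W(s) = 2*s² + 132*s
1/W(-172) = 1/(2*(-172)*(66 - 172)) = 1/(2*(-172)*(-106)) = 1/36464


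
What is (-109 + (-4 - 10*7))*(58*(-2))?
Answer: 21228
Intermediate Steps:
(-109 + (-4 - 10*7))*(58*(-2)) = (-109 + (-4 - 70))*(-116) = (-109 - 74)*(-116) = -183*(-116) = 21228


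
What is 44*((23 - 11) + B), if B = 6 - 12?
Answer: 264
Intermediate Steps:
B = -6
44*((23 - 11) + B) = 44*((23 - 11) - 6) = 44*(12 - 6) = 44*6 = 264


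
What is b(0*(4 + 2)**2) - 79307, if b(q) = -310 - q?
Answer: -79617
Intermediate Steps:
b(0*(4 + 2)**2) - 79307 = (-310 - 0*(4 + 2)**2) - 79307 = (-310 - 0*6**2) - 79307 = (-310 - 0*36) - 79307 = (-310 - 1*0) - 79307 = (-310 + 0) - 79307 = -310 - 79307 = -79617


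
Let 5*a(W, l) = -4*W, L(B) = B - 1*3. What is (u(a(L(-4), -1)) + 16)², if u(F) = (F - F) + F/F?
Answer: 289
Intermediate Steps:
L(B) = -3 + B (L(B) = B - 3 = -3 + B)
a(W, l) = -4*W/5 (a(W, l) = (-4*W)/5 = -4*W/5)
u(F) = 1 (u(F) = 0 + 1 = 1)
(u(a(L(-4), -1)) + 16)² = (1 + 16)² = 17² = 289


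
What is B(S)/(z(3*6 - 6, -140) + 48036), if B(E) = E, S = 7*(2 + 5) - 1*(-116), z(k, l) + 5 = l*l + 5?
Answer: 165/67636 ≈ 0.0024395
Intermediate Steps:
z(k, l) = l² (z(k, l) = -5 + (l*l + 5) = -5 + (l² + 5) = -5 + (5 + l²) = l²)
S = 165 (S = 7*7 + 116 = 49 + 116 = 165)
B(S)/(z(3*6 - 6, -140) + 48036) = 165/((-140)² + 48036) = 165/(19600 + 48036) = 165/67636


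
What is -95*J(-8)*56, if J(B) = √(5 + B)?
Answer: -5320*I*√3 ≈ -9214.5*I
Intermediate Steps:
-95*J(-8)*56 = -95*√(5 - 8)*56 = -95*I*√3*56 = -5320*I*√3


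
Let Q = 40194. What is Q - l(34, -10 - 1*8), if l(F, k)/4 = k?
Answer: 40266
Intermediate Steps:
l(F, k) = 4*k
Q - l(34, -10 - 1*8) = 40194 - 4*(-10 - 1*8) = 40194 - 4*(-10 - 8) = 40194 - 4*(-18) = 40194 - 1*(-72) = 40194 + 72 = 40266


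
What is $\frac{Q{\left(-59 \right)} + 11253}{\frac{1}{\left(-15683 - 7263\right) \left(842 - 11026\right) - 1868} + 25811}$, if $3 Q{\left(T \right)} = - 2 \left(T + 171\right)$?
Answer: $\frac{7836465372860}{18094558616871} \approx 0.43308$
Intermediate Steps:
$Q{\left(T \right)} = -114 - \frac{2 T}{3}$ ($Q{\left(T \right)} = \frac{\left(-2\right) \left(T + 171\right)}{3} = \frac{\left(-2\right) \left(171 + T\right)}{3} = \frac{-342 - 2 T}{3} = -114 - \frac{2 T}{3}$)
$\frac{Q{\left(-59 \right)} + 11253}{\frac{1}{\left(-15683 - 7263\right) \left(842 - 11026\right) - 1868} + 25811} = \frac{\left(-114 - - \frac{118}{3}\right) + 11253}{\frac{1}{\left(-15683 - 7263\right) \left(842 - 11026\right) - 1868} + 25811} = \frac{\left(-114 + \frac{118}{3}\right) + 11253}{\frac{1}{\left(-22946\right) \left(-10184\right) - 1868} + 25811} = \frac{- \frac{224}{3} + 11253}{\frac{1}{233682064 - 1868} + 25811} = \frac{33535}{3 \left(\frac{1}{233680196} + 25811\right)} = \frac{33535}{3 \cdot \frac{6031519538957}{233680196}} = \frac{33535}{3} \cdot \frac{233680196}{6031519538957} = \frac{7836465372860}{18094558616871}$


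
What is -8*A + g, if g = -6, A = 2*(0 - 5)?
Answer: 74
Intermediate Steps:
A = -10 (A = 2*(-5) = -10)
-8*A + g = -8*(-10) - 6 = 80 - 6 = 74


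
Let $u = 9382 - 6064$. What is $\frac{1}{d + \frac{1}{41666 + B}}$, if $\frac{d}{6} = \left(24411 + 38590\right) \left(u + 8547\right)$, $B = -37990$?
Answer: $\frac{3676}{16487011414441} \approx 2.2296 \cdot 10^{-10}$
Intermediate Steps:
$u = 3318$
$d = 4485041190$ ($d = 6 \left(24411 + 38590\right) \left(3318 + 8547\right) = 6 \cdot 63001 \cdot 11865 = 6 \cdot 747506865 = 4485041190$)
$\frac{1}{d + \frac{1}{41666 + B}} = \frac{1}{4485041190 + \frac{1}{41666 - 37990}} = \frac{1}{4485041190 + \frac{1}{3676}} = \frac{1}{\frac{16487011414441}{3676}} = \frac{3676}{16487011414441}$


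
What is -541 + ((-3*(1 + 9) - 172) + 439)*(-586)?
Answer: -139423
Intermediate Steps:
-541 + ((-3*(1 + 9) - 172) + 439)*(-586) = -541 + ((-3*10 - 172) + 439)*(-586) = -541 + ((-30 - 172) + 439)*(-586) = -541 + (-202 + 439)*(-586) = -541 + 237*(-586) = -541 - 138882 = -139423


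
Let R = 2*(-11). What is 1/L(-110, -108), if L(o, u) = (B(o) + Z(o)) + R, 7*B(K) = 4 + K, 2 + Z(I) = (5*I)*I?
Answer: 7/423226 ≈ 1.6540e-5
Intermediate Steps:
Z(I) = -2 + 5*I**2 (Z(I) = -2 + (5*I)*I = -2 + 5*I**2)
R = -22
B(K) = 4/7 + K/7 (B(K) = (4 + K)/7 = 4/7 + K/7)
L(o, u) = -164/7 + 5*o**2 + o/7 (L(o, u) = ((4/7 + o/7) + (-2 + 5*o**2)) - 22 = (-10/7 + 5*o**2 + o/7) - 22 = -164/7 + 5*o**2 + o/7)
1/L(-110, -108) = 1/(-164/7 + 5*(-110)**2 + (1/7)*(-110)) = 1/(-164/7 + 5*12100 - 110/7) = 1/(-164/7 + 60500 - 110/7) = 1/(423226/7) = 7/423226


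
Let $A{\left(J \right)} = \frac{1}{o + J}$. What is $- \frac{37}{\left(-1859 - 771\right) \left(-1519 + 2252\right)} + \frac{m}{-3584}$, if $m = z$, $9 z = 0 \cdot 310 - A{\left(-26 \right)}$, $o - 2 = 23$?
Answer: $- \frac{367159}{31091397120} \approx -1.1809 \cdot 10^{-5}$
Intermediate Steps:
$o = 25$ ($o = 2 + 23 = 25$)
$A{\left(J \right)} = \frac{1}{25 + J}$
$z = \frac{1}{9}$ ($z = \frac{0 \cdot 310 - \frac{1}{25 - 26}}{9} = \frac{0 - \frac{1}{-1}}{9} = \frac{0 - -1}{9} = \frac{0 + 1}{9} = \frac{1}{9} \cdot 1 = \frac{1}{9} \approx 0.11111$)
$m = \frac{1}{9} \approx 0.11111$
$- \frac{37}{\left(-1859 - 771\right) \left(-1519 + 2252\right)} + \frac{m}{-3584} = - \frac{37}{\left(-1859 - 771\right) \left(-1519 + 2252\right)} + \frac{1}{9 \left(-3584\right)} = - \frac{37}{\left(-2630\right) 733} + \frac{1}{9} \left(- \frac{1}{3584}\right) = - \frac{37}{-1927790} - \frac{1}{32256} = \left(-37\right) \left(- \frac{1}{1927790}\right) - \frac{1}{32256} = \frac{37}{1927790} - \frac{1}{32256} = - \frac{367159}{31091397120}$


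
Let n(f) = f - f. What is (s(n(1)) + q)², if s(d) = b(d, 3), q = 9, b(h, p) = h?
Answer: 81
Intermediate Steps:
n(f) = 0
s(d) = d
(s(n(1)) + q)² = (0 + 9)² = 9² = 81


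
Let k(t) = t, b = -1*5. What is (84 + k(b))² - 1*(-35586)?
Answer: 41827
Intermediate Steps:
b = -5
(84 + k(b))² - 1*(-35586) = (84 - 5)² - 1*(-35586) = 79² + 35586 = 6241 + 35586 = 41827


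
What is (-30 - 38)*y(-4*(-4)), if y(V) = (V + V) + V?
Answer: -3264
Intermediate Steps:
y(V) = 3*V (y(V) = 2*V + V = 3*V)
(-30 - 38)*y(-4*(-4)) = (-30 - 38)*(3*(-4*(-4))) = -204*16 = -68*48 = -3264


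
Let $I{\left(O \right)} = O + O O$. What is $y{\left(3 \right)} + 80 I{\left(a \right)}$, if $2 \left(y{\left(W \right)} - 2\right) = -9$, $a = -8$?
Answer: $\frac{8955}{2} \approx 4477.5$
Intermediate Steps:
$I{\left(O \right)} = O + O^{2}$
$y{\left(W \right)} = - \frac{5}{2}$ ($y{\left(W \right)} = 2 + \frac{1}{2} \left(-9\right) = 2 - \frac{9}{2} = - \frac{5}{2}$)
$y{\left(3 \right)} + 80 I{\left(a \right)} = - \frac{5}{2} + 80 \left(- 8 \left(1 - 8\right)\right) = - \frac{5}{2} + 80 \left(\left(-8\right) \left(-7\right)\right) = - \frac{5}{2} + 80 \cdot 56 = - \frac{5}{2} + 4480 = \frac{8955}{2}$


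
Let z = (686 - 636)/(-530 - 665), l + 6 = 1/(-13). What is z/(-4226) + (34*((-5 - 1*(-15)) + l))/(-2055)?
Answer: -291849521/4497087335 ≈ -0.064897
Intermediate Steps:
l = -79/13 (l = -6 + 1/(-13) = -6 - 1/13 = -79/13 ≈ -6.0769)
z = -10/239 (z = 50/(-1195) = 50*(-1/1195) = -10/239 ≈ -0.041841)
z/(-4226) + (34*((-5 - 1*(-15)) + l))/(-2055) = -10/239/(-4226) + (34*((-5 - 1*(-15)) - 79/13))/(-2055) = -10/239*(-1/4226) + (34*((-5 + 15) - 79/13))*(-1/2055) = 5/505007 + (34*(10 - 79/13))*(-1/2055) = 5/505007 + (34*(51/13))*(-1/2055) = 5/505007 + (1734/13)*(-1/2055) = 5/505007 - 578/8905 = -291849521/4497087335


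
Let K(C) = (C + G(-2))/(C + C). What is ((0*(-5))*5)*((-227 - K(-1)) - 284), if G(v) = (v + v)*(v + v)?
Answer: 0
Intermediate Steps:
G(v) = 4*v² (G(v) = (2*v)*(2*v) = 4*v²)
K(C) = (16 + C)/(2*C) (K(C) = (C + 4*(-2)²)/(C + C) = (C + 4*4)/((2*C)) = (C + 16)*(1/(2*C)) = (16 + C)*(1/(2*C)) = (16 + C)/(2*C))
((0*(-5))*5)*((-227 - K(-1)) - 284) = ((0*(-5))*5)*((-227 - (16 - 1)/(2*(-1))) - 284) = (0*5)*((-227 - (-1)*15/2) - 284) = 0*((-227 - 1*(-15/2)) - 284) = 0*((-227 + 15/2) - 284) = 0*(-439/2 - 284) = 0*(-1007/2) = 0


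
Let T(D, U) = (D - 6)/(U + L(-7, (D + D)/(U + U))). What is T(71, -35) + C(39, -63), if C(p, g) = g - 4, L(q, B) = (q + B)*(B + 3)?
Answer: -3672098/53619 ≈ -68.485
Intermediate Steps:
L(q, B) = (3 + B)*(B + q) (L(q, B) = (B + q)*(3 + B) = (3 + B)*(B + q))
T(D, U) = (-6 + D)/(-21 + U + D**2/U**2 - 4*D/U) (T(D, U) = (D - 6)/(U + (((D + D)/(U + U))**2 + 3*((D + D)/(U + U)) + 3*(-7) + ((D + D)/(U + U))*(-7))) = (-6 + D)/(U + (((2*D)/((2*U)))**2 + 3*((2*D)/((2*U))) - 21 + ((2*D)/((2*U)))*(-7))) = (-6 + D)/(U + (((2*D)*(1/(2*U)))**2 + 3*((2*D)*(1/(2*U))) - 21 + ((2*D)*(1/(2*U)))*(-7))) = (-6 + D)/(U + ((D/U)**2 + 3*(D/U) - 21 + (D/U)*(-7))) = (-6 + D)/(U + (D**2/U**2 + 3*D/U - 21 - 7*D/U)) = (-6 + D)/(U + (-21 + D**2/U**2 - 4*D/U)) = (-6 + D)/(-21 + U + D**2/U**2 - 4*D/U))
C(p, g) = -4 + g
T(71, -35) + C(39, -63) = (-35)**2*(-6 + 71)/(71**2 + (-35)**2*(-21 - 35) - 4*71*(-35)) + (-4 - 63) = 1225*65/(5041 + 1225*(-56) + 9940) - 67 = 1225*65/(5041 - 68600 + 9940) - 67 = 1225*65/(-53619) - 67 = 1225*(-1/53619)*65 - 67 = -79625/53619 - 67 = -3672098/53619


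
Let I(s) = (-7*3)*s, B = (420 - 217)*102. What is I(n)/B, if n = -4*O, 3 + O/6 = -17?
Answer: -240/493 ≈ -0.48682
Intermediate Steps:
O = -120 (O = -18 + 6*(-17) = -18 - 102 = -120)
B = 20706 (B = 203*102 = 20706)
n = 480 (n = -4*(-120) = 480)
I(s) = -21*s
I(n)/B = -21*480/20706 = -10080*1/20706 = -240/493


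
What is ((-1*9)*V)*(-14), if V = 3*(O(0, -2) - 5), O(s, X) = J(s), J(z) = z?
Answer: -1890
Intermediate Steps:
O(s, X) = s
V = -15 (V = 3*(0 - 5) = 3*(-5) = -15)
((-1*9)*V)*(-14) = (-1*9*(-15))*(-14) = -9*(-15)*(-14) = 135*(-14) = -1890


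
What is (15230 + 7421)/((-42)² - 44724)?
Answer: -22651/42960 ≈ -0.52726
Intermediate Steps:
(15230 + 7421)/((-42)² - 44724) = 22651/(1764 - 44724) = 22651/(-42960) = 22651*(-1/42960) = -22651/42960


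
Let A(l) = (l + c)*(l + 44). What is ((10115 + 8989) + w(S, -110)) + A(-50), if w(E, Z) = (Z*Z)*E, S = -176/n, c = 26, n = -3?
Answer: 2187344/3 ≈ 7.2912e+5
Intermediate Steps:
S = 176/3 (S = -176/(-3) = -176*(-⅓) = 176/3 ≈ 58.667)
w(E, Z) = E*Z² (w(E, Z) = Z²*E = E*Z²)
A(l) = (26 + l)*(44 + l) (A(l) = (l + 26)*(l + 44) = (26 + l)*(44 + l))
((10115 + 8989) + w(S, -110)) + A(-50) = ((10115 + 8989) + (176/3)*(-110)²) + (1144 + (-50)² + 70*(-50)) = (19104 + (176/3)*12100) + (1144 + 2500 - 3500) = (19104 + 2129600/3) + 144 = 2186912/3 + 144 = 2187344/3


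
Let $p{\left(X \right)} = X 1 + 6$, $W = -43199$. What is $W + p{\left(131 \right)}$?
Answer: $-43062$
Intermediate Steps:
$p{\left(X \right)} = 6 + X$ ($p{\left(X \right)} = X + 6 = 6 + X$)
$W + p{\left(131 \right)} = -43199 + \left(6 + 131\right) = -43199 + 137 = -43062$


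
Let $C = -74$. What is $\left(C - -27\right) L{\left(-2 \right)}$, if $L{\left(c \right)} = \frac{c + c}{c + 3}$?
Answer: $188$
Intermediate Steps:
$L{\left(c \right)} = \frac{2 c}{3 + c}$
$\left(C - -27\right) L{\left(-2 \right)} = \left(-74 - -27\right) 2 \left(-2\right) \frac{1}{3 - 2} = \left(-74 + 27\right) 2 \left(-2\right) 1^{-1} = - 47 \cdot 2 \left(-2\right) 1 = \left(-47\right) \left(-4\right) = 188$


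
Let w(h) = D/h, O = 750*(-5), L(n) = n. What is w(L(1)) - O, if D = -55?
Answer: 3695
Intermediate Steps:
O = -3750
w(h) = -55/h
w(L(1)) - O = -55/1 - 1*(-3750) = -55*1 + 3750 = -55 + 3750 = 3695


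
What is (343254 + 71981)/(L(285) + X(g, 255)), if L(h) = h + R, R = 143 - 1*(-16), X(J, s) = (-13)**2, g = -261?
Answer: 415235/613 ≈ 677.38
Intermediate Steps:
X(J, s) = 169
R = 159 (R = 143 + 16 = 159)
L(h) = 159 + h (L(h) = h + 159 = 159 + h)
(343254 + 71981)/(L(285) + X(g, 255)) = (343254 + 71981)/((159 + 285) + 169) = 415235/(444 + 169) = 415235/613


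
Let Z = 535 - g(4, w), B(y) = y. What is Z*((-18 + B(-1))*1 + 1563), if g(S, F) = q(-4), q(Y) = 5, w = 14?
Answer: 818320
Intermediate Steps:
g(S, F) = 5
Z = 530 (Z = 535 - 1*5 = 535 - 5 = 530)
Z*((-18 + B(-1))*1 + 1563) = 530*((-18 - 1)*1 + 1563) = 530*(-19*1 + 1563) = 530*(-19 + 1563) = 530*1544 = 818320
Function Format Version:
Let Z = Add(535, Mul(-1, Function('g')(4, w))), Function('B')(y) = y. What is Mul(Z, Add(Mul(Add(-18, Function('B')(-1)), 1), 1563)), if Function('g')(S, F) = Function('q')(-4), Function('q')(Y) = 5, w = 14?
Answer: 818320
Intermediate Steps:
Function('g')(S, F) = 5
Z = 530 (Z = Add(535, Mul(-1, 5)) = Add(535, -5) = 530)
Mul(Z, Add(Mul(Add(-18, Function('B')(-1)), 1), 1563)) = Mul(530, Add(Mul(Add(-18, -1), 1), 1563)) = Mul(530, Add(Mul(-19, 1), 1563)) = Mul(530, Add(-19, 1563)) = Mul(530, 1544) = 818320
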